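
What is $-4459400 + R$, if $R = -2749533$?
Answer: $-7208933$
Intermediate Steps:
$-4459400 + R = -4459400 - 2749533 = -7208933$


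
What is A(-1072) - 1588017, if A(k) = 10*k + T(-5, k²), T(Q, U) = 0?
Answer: -1598737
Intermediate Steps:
A(k) = 10*k (A(k) = 10*k + 0 = 10*k)
A(-1072) - 1588017 = 10*(-1072) - 1588017 = -10720 - 1588017 = -1598737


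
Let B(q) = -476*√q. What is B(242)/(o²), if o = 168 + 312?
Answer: -1309*√2/57600 ≈ -0.032139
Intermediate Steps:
o = 480
B(242)/(o²) = (-5236*√2)/(480²) = -5236*√2/230400 = -5236*√2*(1/230400) = -1309*√2/57600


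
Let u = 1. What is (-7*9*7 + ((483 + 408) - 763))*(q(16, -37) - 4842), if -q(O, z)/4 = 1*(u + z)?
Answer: 1470474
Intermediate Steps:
q(O, z) = -4 - 4*z (q(O, z) = -4*(1 + z) = -4 - 4*z)
(-7*9*7 + ((483 + 408) - 763))*(q(16, -37) - 4842) = (-7*9*7 + ((483 + 408) - 763))*((-4 - 4*(-37)) - 4842) = (-63*7 + (891 - 763))*((-4 + 148) - 4842) = (-441 + 128)*(144 - 4842) = -313*(-4698) = 1470474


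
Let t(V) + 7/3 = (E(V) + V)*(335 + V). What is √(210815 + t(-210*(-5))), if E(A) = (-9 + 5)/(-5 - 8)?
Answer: 4*√158325531/39 ≈ 1290.5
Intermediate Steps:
E(A) = 4/13 (E(A) = -4/(-13) = -4*(-1/13) = 4/13)
t(V) = -7/3 + (335 + V)*(4/13 + V) (t(V) = -7/3 + (4/13 + V)*(335 + V) = -7/3 + (335 + V)*(4/13 + V))
√(210815 + t(-210*(-5))) = √(210815 + (3929/39 + (-210*(-5))² + 4359*(-210*(-5))/13)) = √(210815 + (3929/39 + 1050² + (4359/13)*1050)) = √(210815 + (3929/39 + 1102500 + 4576950/13)) = √(210815 + 56732279/39) = √(64954064/39) = 4*√158325531/39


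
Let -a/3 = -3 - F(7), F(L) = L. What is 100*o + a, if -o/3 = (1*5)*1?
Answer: -1470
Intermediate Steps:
a = 30 (a = -3*(-3 - 1*7) = -3*(-3 - 7) = -3*(-10) = 30)
o = -15 (o = -3*1*5 = -15 ≈ -15.000)
100*o + a = 100*(-15) + 30 = -1500 + 30 = -1470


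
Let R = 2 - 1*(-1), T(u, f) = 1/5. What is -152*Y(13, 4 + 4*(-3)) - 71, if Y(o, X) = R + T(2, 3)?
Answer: -2787/5 ≈ -557.40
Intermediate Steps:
T(u, f) = 1/5 (T(u, f) = 1*(1/5) = 1/5)
R = 3 (R = 2 + 1 = 3)
Y(o, X) = 16/5 (Y(o, X) = 3 + 1/5 = 16/5)
-152*Y(13, 4 + 4*(-3)) - 71 = -152*16/5 - 71 = -2432/5 - 71 = -2787/5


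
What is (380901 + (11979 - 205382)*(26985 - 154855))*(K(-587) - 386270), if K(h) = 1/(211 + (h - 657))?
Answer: -9868016404828483521/1033 ≈ -9.5528e+15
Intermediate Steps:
K(h) = 1/(-446 + h) (K(h) = 1/(211 + (-657 + h)) = 1/(-446 + h))
(380901 + (11979 - 205382)*(26985 - 154855))*(K(-587) - 386270) = (380901 + (11979 - 205382)*(26985 - 154855))*(1/(-446 - 587) - 386270) = (380901 - 193403*(-127870))*(1/(-1033) - 386270) = (380901 + 24730441610)*(-1/1033 - 386270) = 24730822511*(-399016911/1033) = -9868016404828483521/1033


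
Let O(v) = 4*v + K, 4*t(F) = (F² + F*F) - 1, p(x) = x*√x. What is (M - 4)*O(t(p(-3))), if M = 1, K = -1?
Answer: 168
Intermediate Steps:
p(x) = x^(3/2)
t(F) = -¼ + F²/2 (t(F) = ((F² + F*F) - 1)/4 = ((F² + F²) - 1)/4 = (2*F² - 1)/4 = (-1 + 2*F²)/4 = -¼ + F²/2)
O(v) = -1 + 4*v (O(v) = 4*v - 1 = -1 + 4*v)
(M - 4)*O(t(p(-3))) = (1 - 4)*(-1 + 4*(-¼ + ((-3)^(3/2))²/2)) = -3*(-1 + 4*(-¼ + (-3*I*√3)²/2)) = -3*(-1 + 4*(-¼ + (½)*(-27))) = -3*(-1 + 4*(-¼ - 27/2)) = -3*(-1 + 4*(-55/4)) = -3*(-1 - 55) = -3*(-56) = 168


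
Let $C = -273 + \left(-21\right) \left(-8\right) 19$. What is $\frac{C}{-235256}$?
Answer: $- \frac{417}{33608} \approx -0.012408$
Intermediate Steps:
$C = 2919$ ($C = -273 + 168 \cdot 19 = -273 + 3192 = 2919$)
$\frac{C}{-235256} = \frac{2919}{-235256} = 2919 \left(- \frac{1}{235256}\right) = - \frac{417}{33608}$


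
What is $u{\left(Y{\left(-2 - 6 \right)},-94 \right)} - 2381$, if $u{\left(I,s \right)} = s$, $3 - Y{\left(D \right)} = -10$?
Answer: $-2475$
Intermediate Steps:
$Y{\left(D \right)} = 13$ ($Y{\left(D \right)} = 3 - -10 = 3 + 10 = 13$)
$u{\left(Y{\left(-2 - 6 \right)},-94 \right)} - 2381 = -94 - 2381 = -2475$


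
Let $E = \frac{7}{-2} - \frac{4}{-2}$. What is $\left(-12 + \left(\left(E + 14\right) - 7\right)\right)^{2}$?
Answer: $\frac{169}{4} \approx 42.25$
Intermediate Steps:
$E = - \frac{3}{2}$ ($E = 7 \left(- \frac{1}{2}\right) - -2 = - \frac{7}{2} + 2 = - \frac{3}{2} \approx -1.5$)
$\left(-12 + \left(\left(E + 14\right) - 7\right)\right)^{2} = \left(-12 + \left(\left(- \frac{3}{2} + 14\right) - 7\right)\right)^{2} = \left(-12 + \left(\frac{25}{2} - 7\right)\right)^{2} = \left(-12 + \frac{11}{2}\right)^{2} = \left(- \frac{13}{2}\right)^{2} = \frac{169}{4}$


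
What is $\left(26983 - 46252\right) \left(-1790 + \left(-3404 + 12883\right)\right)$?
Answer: $-148159341$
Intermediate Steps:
$\left(26983 - 46252\right) \left(-1790 + \left(-3404 + 12883\right)\right) = - 19269 \left(-1790 + 9479\right) = \left(-19269\right) 7689 = -148159341$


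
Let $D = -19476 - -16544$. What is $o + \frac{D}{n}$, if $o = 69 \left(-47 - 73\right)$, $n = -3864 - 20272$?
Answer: $- \frac{49960787}{6034} \approx -8279.9$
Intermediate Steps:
$n = -24136$ ($n = -3864 - 20272 = -24136$)
$o = -8280$ ($o = 69 \left(-47 - 73\right) = 69 \left(-120\right) = -8280$)
$D = -2932$ ($D = -19476 + 16544 = -2932$)
$o + \frac{D}{n} = -8280 - \frac{2932}{-24136} = -8280 - - \frac{733}{6034} = -8280 + \frac{733}{6034} = - \frac{49960787}{6034}$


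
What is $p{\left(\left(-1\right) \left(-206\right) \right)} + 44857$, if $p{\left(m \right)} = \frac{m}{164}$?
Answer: $\frac{3678377}{82} \approx 44858.0$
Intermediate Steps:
$p{\left(m \right)} = \frac{m}{164}$ ($p{\left(m \right)} = m \frac{1}{164} = \frac{m}{164}$)
$p{\left(\left(-1\right) \left(-206\right) \right)} + 44857 = \frac{\left(-1\right) \left(-206\right)}{164} + 44857 = \frac{1}{164} \cdot 206 + 44857 = \frac{103}{82} + 44857 = \frac{3678377}{82}$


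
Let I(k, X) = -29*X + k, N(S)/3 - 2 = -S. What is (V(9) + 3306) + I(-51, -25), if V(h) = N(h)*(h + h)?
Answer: 3602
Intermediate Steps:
N(S) = 6 - 3*S (N(S) = 6 + 3*(-S) = 6 - 3*S)
I(k, X) = k - 29*X
V(h) = 2*h*(6 - 3*h) (V(h) = (6 - 3*h)*(h + h) = (6 - 3*h)*(2*h) = 2*h*(6 - 3*h))
(V(9) + 3306) + I(-51, -25) = (6*9*(2 - 1*9) + 3306) + (-51 - 29*(-25)) = (6*9*(2 - 9) + 3306) + (-51 + 725) = (6*9*(-7) + 3306) + 674 = (-378 + 3306) + 674 = 2928 + 674 = 3602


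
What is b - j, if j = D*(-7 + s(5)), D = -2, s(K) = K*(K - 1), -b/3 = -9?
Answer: 53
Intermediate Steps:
b = 27 (b = -3*(-9) = 27)
s(K) = K*(-1 + K)
j = -26 (j = -2*(-7 + 5*(-1 + 5)) = -2*(-7 + 5*4) = -2*(-7 + 20) = -2*13 = -26)
b - j = 27 - 1*(-26) = 27 + 26 = 53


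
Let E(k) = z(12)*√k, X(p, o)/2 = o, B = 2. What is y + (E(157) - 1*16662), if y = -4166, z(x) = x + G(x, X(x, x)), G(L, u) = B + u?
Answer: -20828 + 38*√157 ≈ -20352.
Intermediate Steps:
X(p, o) = 2*o
G(L, u) = 2 + u
z(x) = 2 + 3*x (z(x) = x + (2 + 2*x) = 2 + 3*x)
E(k) = 38*√k (E(k) = (2 + 3*12)*√k = (2 + 36)*√k = 38*√k)
y + (E(157) - 1*16662) = -4166 + (38*√157 - 1*16662) = -4166 + (38*√157 - 16662) = -4166 + (-16662 + 38*√157) = -20828 + 38*√157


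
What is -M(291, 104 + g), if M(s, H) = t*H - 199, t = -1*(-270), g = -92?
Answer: -3041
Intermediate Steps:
t = 270
M(s, H) = -199 + 270*H (M(s, H) = 270*H - 199 = -199 + 270*H)
-M(291, 104 + g) = -(-199 + 270*(104 - 92)) = -(-199 + 270*12) = -(-199 + 3240) = -1*3041 = -3041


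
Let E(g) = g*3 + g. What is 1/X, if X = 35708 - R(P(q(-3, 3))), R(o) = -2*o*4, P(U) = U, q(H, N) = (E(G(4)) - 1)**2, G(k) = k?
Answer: 1/37508 ≈ 2.6661e-5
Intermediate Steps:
E(g) = 4*g (E(g) = 3*g + g = 4*g)
q(H, N) = 225 (q(H, N) = (4*4 - 1)**2 = (16 - 1)**2 = 15**2 = 225)
R(o) = -8*o
X = 37508 (X = 35708 - (-8)*225 = 35708 - 1*(-1800) = 35708 + 1800 = 37508)
1/X = 1/37508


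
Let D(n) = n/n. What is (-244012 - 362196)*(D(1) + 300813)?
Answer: -182355853312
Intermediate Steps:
D(n) = 1
(-244012 - 362196)*(D(1) + 300813) = (-244012 - 362196)*(1 + 300813) = -606208*300814 = -182355853312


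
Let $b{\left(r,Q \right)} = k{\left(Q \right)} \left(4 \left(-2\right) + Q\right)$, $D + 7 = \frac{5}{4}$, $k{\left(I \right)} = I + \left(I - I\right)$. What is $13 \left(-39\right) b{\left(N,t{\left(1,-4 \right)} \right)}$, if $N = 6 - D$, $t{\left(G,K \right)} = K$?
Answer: $-24336$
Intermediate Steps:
$k{\left(I \right)} = I$ ($k{\left(I \right)} = I + 0 = I$)
$D = - \frac{23}{4}$ ($D = -7 + \frac{5}{4} = - \frac{23}{4} \approx -5.75$)
$N = \frac{47}{4}$ ($N = 6 - - \frac{23}{4} = 6 + \frac{23}{4} = \frac{47}{4} \approx 11.75$)
$b{\left(r,Q \right)} = Q \left(-8 + Q\right)$ ($b{\left(r,Q \right)} = Q \left(4 \left(-2\right) + Q\right) = Q \left(-8 + Q\right)$)
$13 \left(-39\right) b{\left(N,t{\left(1,-4 \right)} \right)} = 13 \left(-39\right) \left(- 4 \left(-8 - 4\right)\right) = - 507 \left(\left(-4\right) \left(-12\right)\right) = \left(-507\right) 48 = -24336$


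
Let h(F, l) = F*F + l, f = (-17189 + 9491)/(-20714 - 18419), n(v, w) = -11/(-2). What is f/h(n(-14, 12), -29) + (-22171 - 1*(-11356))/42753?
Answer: -266555533/2788421915 ≈ -0.095594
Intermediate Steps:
n(v, w) = 11/2 (n(v, w) = -11*(-½) = 11/2)
f = 7698/39133 (f = -7698/(-39133) = -7698*(-1/39133) = 7698/39133 ≈ 0.19671)
h(F, l) = l + F² (h(F, l) = F² + l = l + F²)
f/h(n(-14, 12), -29) + (-22171 - 1*(-11356))/42753 = 7698/(39133*(-29 + (11/2)²)) + (-22171 - 1*(-11356))/42753 = 7698/(39133*(-29 + 121/4)) + (-22171 + 11356)*(1/42753) = 7698/(39133*(5/4)) - 10815*1/42753 = (7698/39133)*(⅘) - 3605/14251 = 30792/195665 - 3605/14251 = -266555533/2788421915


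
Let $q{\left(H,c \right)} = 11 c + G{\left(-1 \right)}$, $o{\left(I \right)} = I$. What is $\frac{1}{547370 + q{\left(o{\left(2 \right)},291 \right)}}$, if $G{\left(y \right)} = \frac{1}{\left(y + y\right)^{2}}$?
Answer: $\frac{4}{2202285} \approx 1.8163 \cdot 10^{-6}$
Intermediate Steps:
$G{\left(y \right)} = \frac{1}{4 y^{2}}$ ($G{\left(y \right)} = \frac{1}{\left(2 y\right)^{2}} = \frac{1}{4 y^{2}}$)
$q{\left(H,c \right)} = \frac{1}{4} + 11 c$ ($q{\left(H,c \right)} = 11 c + \frac{1}{4 \cdot 1} = 11 c + \frac{1}{4} \cdot 1 = 11 c + \frac{1}{4} = \frac{1}{4} + 11 c$)
$\frac{1}{547370 + q{\left(o{\left(2 \right)},291 \right)}} = \frac{1}{547370 + \left(\frac{1}{4} + 11 \cdot 291\right)} = \frac{1}{547370 + \left(\frac{1}{4} + 3201\right)} = \frac{1}{547370 + \frac{12805}{4}} = \frac{1}{\frac{2202285}{4}} = \frac{4}{2202285}$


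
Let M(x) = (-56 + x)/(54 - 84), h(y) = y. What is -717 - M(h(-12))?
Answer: -10789/15 ≈ -719.27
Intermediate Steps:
M(x) = 28/15 - x/30 (M(x) = (-56 + x)/(-30) = (-56 + x)*(-1/30) = 28/15 - x/30)
-717 - M(h(-12)) = -717 - (28/15 - 1/30*(-12)) = -717 - (28/15 + ⅖) = -717 - 1*34/15 = -717 - 34/15 = -10789/15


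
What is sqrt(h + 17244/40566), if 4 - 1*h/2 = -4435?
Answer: 2*sqrt(101460690838)/6761 ≈ 94.225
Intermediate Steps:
h = 8878 (h = 8 - 2*(-4435) = 8 + 8870 = 8878)
sqrt(h + 17244/40566) = sqrt(8878 + 17244/40566) = sqrt(8878 + 17244*(1/40566)) = sqrt(8878 + 2874/6761) = sqrt(60027032/6761) = 2*sqrt(101460690838)/6761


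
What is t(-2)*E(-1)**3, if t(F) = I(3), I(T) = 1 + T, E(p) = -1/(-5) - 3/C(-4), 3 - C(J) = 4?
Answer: 16384/125 ≈ 131.07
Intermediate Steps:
C(J) = -1 (C(J) = 3 - 1*4 = 3 - 4 = -1)
E(p) = 16/5 (E(p) = -1/(-5) - 3/(-1) = -1*(-1/5) - 3*(-1) = 1/5 + 3 = 16/5)
t(F) = 4 (t(F) = 1 + 3 = 4)
t(-2)*E(-1)**3 = 4*(16/5)**3 = 4*(4096/125) = 16384/125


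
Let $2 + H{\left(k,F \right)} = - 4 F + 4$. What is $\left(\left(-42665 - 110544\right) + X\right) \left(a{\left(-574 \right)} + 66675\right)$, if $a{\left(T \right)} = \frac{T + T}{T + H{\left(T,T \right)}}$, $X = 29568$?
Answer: $- \frac{3553026658958}{431} \approx -8.2437 \cdot 10^{9}$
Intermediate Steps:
$H{\left(k,F \right)} = 2 - 4 F$ ($H{\left(k,F \right)} = -2 - \left(-4 + 4 F\right) = 2 - 4 F$)
$a{\left(T \right)} = \frac{2 T}{2 - 3 T}$ ($a{\left(T \right)} = \frac{T + T}{T - \left(-2 + 4 T\right)} = \frac{2 T}{2 - 3 T}$)
$\left(\left(-42665 - 110544\right) + X\right) \left(a{\left(-574 \right)} + 66675\right) = \left(\left(-42665 - 110544\right) + 29568\right) \left(\left(-2\right) \left(-574\right) \frac{1}{-2 + 3 \left(-574\right)} + 66675\right) = \left(\left(-42665 - 110544\right) + 29568\right) \left(\left(-2\right) \left(-574\right) \frac{1}{-2 - 1722} + 66675\right) = \left(-153209 + 29568\right) \left(\left(-2\right) \left(-574\right) \frac{1}{-1724} + 66675\right) = - 123641 \left(\left(-2\right) \left(-574\right) \left(- \frac{1}{1724}\right) + 66675\right) = - 123641 \left(- \frac{287}{431} + 66675\right) = \left(-123641\right) \frac{28736638}{431} = - \frac{3553026658958}{431}$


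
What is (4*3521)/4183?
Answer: 14084/4183 ≈ 3.3670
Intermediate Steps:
(4*3521)/4183 = 14084*(1/4183) = 14084/4183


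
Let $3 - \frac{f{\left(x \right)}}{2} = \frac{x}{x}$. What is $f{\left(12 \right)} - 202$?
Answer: $-198$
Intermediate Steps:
$f{\left(x \right)} = 4$ ($f{\left(x \right)} = 6 - 2 \frac{x}{x} = 6 - 2 = 4$)
$f{\left(12 \right)} - 202 = 4 - 202 = -198$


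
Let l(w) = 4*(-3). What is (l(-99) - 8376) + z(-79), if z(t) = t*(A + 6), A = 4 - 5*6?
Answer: -6808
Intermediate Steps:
A = -26 (A = 4 - 30 = -26)
l(w) = -12
z(t) = -20*t (z(t) = t*(-26 + 6) = t*(-20) = -20*t)
(l(-99) - 8376) + z(-79) = (-12 - 8376) - 20*(-79) = -8388 + 1580 = -6808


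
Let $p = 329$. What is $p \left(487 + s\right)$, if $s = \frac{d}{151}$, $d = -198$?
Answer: $\frac{24128531}{151} \approx 1.5979 \cdot 10^{5}$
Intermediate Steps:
$s = - \frac{198}{151} \approx -1.3113$
$p \left(487 + s\right) = 329 \left(487 - \frac{198}{151}\right) = 329 \cdot \frac{73339}{151} = \frac{24128531}{151}$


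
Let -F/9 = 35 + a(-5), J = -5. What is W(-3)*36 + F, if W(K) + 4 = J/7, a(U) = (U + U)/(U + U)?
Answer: -3456/7 ≈ -493.71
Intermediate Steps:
a(U) = 1 (a(U) = (2*U)/((2*U)) = (2*U)*(1/(2*U)) = 1)
W(K) = -33/7 (W(K) = -4 - 5/7 = -33/7)
F = -324 (F = -9*(35 + 1) = -9*36 = -324)
W(-3)*36 + F = -33/7*36 - 324 = -1188/7 - 324 = -3456/7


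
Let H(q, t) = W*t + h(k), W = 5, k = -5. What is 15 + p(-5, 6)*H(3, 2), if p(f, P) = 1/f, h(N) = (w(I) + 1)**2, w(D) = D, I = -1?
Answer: 13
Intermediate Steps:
h(N) = 0 (h(N) = (-1 + 1)**2 = 0**2 = 0)
H(q, t) = 5*t (H(q, t) = 5*t + 0 = 5*t)
15 + p(-5, 6)*H(3, 2) = 15 + (5*2)/(-5) = 15 - 1/5*10 = 15 - 2 = 13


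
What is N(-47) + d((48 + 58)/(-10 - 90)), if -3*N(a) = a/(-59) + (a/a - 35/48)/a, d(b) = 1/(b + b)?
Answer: -15561845/21163536 ≈ -0.73531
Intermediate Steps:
d(b) = 1/(2*b)
N(a) = -13/(144*a) + a/177 (N(a) = -(a/(-59) + (a/a - 35/48)/a)/3 = -(a*(-1/59) + (1 - 35*1/48)/a)/3 = -(-a/59 + (1 - 35/48)/a)/3 = -(-a/59 + 13/(48*a))/3 = -13/(144*a) + a/177)
N(-47) + d((48 + 58)/(-10 - 90)) = (-13/144/(-47) + (1/177)*(-47)) + 1/(2*(((48 + 58)/(-10 - 90)))) = (-13/144*(-1/47) - 47/177) + 1/(2*((106/(-100)))) = (13/6768 - 47/177) + 1/(2*((106*(-1/100)))) = -105265/399312 + 1/(2*(-53/50)) = -105265/399312 + (½)*(-50/53) = -105265/399312 - 25/53 = -15561845/21163536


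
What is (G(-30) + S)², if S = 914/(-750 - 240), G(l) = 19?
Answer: 80066704/245025 ≈ 326.77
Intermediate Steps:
S = -457/495 (S = 914/(-990) = 914*(-1/990) = -457/495 ≈ -0.92323)
(G(-30) + S)² = (19 - 457/495)² = (8948/495)² = 80066704/245025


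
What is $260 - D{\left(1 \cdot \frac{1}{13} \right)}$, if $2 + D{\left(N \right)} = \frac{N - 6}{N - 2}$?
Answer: $\frac{6473}{25} \approx 258.92$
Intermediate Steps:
$D{\left(N \right)} = -2 + \frac{-6 + N}{-2 + N}$ ($D{\left(N \right)} = -2 + \frac{N - 6}{N - 2} = -2 + \frac{-6 + N}{-2 + N}$)
$260 - D{\left(1 \cdot \frac{1}{13} \right)} = 260 - \frac{-2 - 1 \cdot \frac{1}{13}}{-2 + 1 \cdot \frac{1}{13}} = 260 - \frac{-2 - \frac{1}{13}}{-2 + \frac{1}{13}} = 260 - \frac{-2 - \frac{1}{13}}{- \frac{25}{13}} = 260 - \left(- \frac{13}{25}\right) \left(- \frac{27}{13}\right) = 260 - \frac{27}{25} = \frac{6473}{25}$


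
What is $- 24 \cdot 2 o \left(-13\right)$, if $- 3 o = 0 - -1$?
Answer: $-208$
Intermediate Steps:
$o = - \frac{1}{3}$ ($o = - \frac{0 - -1}{3} = - \frac{0 + 1}{3} = \left(- \frac{1}{3}\right) 1 = - \frac{1}{3} \approx -0.33333$)
$- 24 \cdot 2 o \left(-13\right) = - 24 \cdot 2 \left(- \frac{1}{3}\right) \left(-13\right) = \left(-24\right) \left(- \frac{2}{3}\right) \left(-13\right) = 16 \left(-13\right) = -208$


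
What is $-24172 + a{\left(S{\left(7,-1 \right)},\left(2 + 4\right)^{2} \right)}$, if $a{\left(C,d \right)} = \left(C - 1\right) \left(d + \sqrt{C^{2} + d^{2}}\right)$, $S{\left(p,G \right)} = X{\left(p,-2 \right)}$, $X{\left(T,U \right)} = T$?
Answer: $-23956 + 6 \sqrt{1345} \approx -23736.0$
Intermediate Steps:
$S{\left(p,G \right)} = p$
$a{\left(C,d \right)} = \left(-1 + C\right) \left(d + \sqrt{C^{2} + d^{2}}\right)$
$-24172 + a{\left(S{\left(7,-1 \right)},\left(2 + 4\right)^{2} \right)} = -24172 + \left(- \left(2 + 4\right)^{2} - \sqrt{7^{2} + \left(\left(2 + 4\right)^{2}\right)^{2}} + 7 \left(2 + 4\right)^{2} + 7 \sqrt{7^{2} + \left(\left(2 + 4\right)^{2}\right)^{2}}\right) = -24172 + \left(- 6^{2} - \sqrt{49 + \left(6^{2}\right)^{2}} + 7 \cdot 6^{2} + 7 \sqrt{49 + \left(6^{2}\right)^{2}}\right) = -24172 + \left(\left(-1\right) 36 - \sqrt{49 + 36^{2}} + 7 \cdot 36 + 7 \sqrt{49 + 36^{2}}\right) = -24172 + \left(-36 - \sqrt{49 + 1296} + 252 + 7 \sqrt{49 + 1296}\right) = -24172 + \left(-36 - \sqrt{1345} + 252 + 7 \sqrt{1345}\right) = -24172 + \left(216 + 6 \sqrt{1345}\right) = -23956 + 6 \sqrt{1345}$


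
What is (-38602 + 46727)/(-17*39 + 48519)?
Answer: 8125/47856 ≈ 0.16978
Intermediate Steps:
(-38602 + 46727)/(-17*39 + 48519) = 8125/(-663 + 48519) = 8125/47856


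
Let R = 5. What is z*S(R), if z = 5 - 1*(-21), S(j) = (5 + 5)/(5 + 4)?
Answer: 260/9 ≈ 28.889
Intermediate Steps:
S(j) = 10/9
z = 26 (z = 5 + 21 = 26)
z*S(R) = 26*(10/9) = 260/9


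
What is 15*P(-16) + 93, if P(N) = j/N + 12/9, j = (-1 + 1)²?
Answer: 113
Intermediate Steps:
j = 0 (j = 0² = 0)
P(N) = 4/3 (P(N) = 0/N + 12/9 = 0 + 12*(⅑) = 0 + 4/3 = 4/3)
15*P(-16) + 93 = 15*(4/3) + 93 = 20 + 93 = 113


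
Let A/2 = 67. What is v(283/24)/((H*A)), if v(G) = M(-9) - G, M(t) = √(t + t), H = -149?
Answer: 283/479184 - 3*I*√2/19966 ≈ 0.00059059 - 0.00021249*I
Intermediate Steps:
A = 134 (A = 2*67 = 134)
M(t) = √2*√t (M(t) = √(2*t) = √2*√t)
v(G) = -G + 3*I*√2 (v(G) = √2*√(-9) - G = √2*(3*I) - G = 3*I*√2 - G = -G + 3*I*√2)
v(283/24)/((H*A)) = (-283/24 + 3*I*√2)/((-149*134)) = (-283/24 + 3*I*√2)/(-19966) = (-1*283/24 + 3*I*√2)*(-1/19966) = (-283/24 + 3*I*√2)*(-1/19966) = 283/479184 - 3*I*√2/19966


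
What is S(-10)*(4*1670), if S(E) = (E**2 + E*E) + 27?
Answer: 1516360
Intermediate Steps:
S(E) = 27 + 2*E**2 (S(E) = (E**2 + E**2) + 27 = 2*E**2 + 27 = 27 + 2*E**2)
S(-10)*(4*1670) = (27 + 2*(-10)**2)*(4*1670) = (27 + 2*100)*6680 = (27 + 200)*6680 = 227*6680 = 1516360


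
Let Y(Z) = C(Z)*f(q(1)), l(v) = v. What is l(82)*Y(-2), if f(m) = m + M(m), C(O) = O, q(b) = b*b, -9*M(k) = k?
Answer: -1312/9 ≈ -145.78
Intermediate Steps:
M(k) = -k/9
q(b) = b**2
f(m) = 8*m/9 (f(m) = m - m/9 = 8*m/9)
Y(Z) = 8*Z/9 (Y(Z) = Z*((8/9)*1**2) = Z*((8/9)*1) = Z*(8/9) = 8*Z/9)
l(82)*Y(-2) = 82*((8/9)*(-2)) = 82*(-16/9) = -1312/9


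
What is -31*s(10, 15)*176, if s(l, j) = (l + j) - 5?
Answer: -109120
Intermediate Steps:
s(l, j) = -5 + j + l (s(l, j) = (j + l) - 5 = -5 + j + l)
-31*s(10, 15)*176 = -31*(-5 + 15 + 10)*176 = -31*20*176 = -620*176 = -109120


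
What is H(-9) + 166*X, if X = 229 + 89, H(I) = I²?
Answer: 52869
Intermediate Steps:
X = 318
H(-9) + 166*X = (-9)² + 166*318 = 81 + 52788 = 52869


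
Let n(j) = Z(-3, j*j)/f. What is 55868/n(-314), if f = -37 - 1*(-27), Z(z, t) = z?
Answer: 558680/3 ≈ 1.8623e+5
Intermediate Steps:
f = -10 (f = -37 + 27 = -10)
n(j) = 3/10 (n(j) = -3/(-10) = -3*(-⅒) = 3/10)
55868/n(-314) = 55868/(3/10) = 55868*(10/3) = 558680/3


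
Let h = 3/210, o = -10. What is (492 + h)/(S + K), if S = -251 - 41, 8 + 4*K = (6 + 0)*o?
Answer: -34441/21630 ≈ -1.5923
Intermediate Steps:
K = -17 (K = -2 + ((6 + 0)*(-10))/4 = -2 + (6*(-10))/4 = -2 + (¼)*(-60) = -2 - 15 = -17)
h = 1/70 (h = 3*(1/210) = 1/70 ≈ 0.014286)
S = -292
(492 + h)/(S + K) = (492 + 1/70)/(-292 - 17) = (34441/70)/(-309) = (34441/70)*(-1/309) = -34441/21630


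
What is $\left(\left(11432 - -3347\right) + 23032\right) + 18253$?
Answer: $56064$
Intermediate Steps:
$\left(\left(11432 - -3347\right) + 23032\right) + 18253 = \left(\left(11432 + 3347\right) + 23032\right) + 18253 = \left(14779 + 23032\right) + 18253 = 37811 + 18253 = 56064$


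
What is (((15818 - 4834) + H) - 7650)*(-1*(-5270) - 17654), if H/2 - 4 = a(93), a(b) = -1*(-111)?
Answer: -44136576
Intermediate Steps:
a(b) = 111
H = 230 (H = 8 + 2*111 = 8 + 222 = 230)
(((15818 - 4834) + H) - 7650)*(-1*(-5270) - 17654) = (((15818 - 4834) + 230) - 7650)*(-1*(-5270) - 17654) = ((10984 + 230) - 7650)*(5270 - 17654) = (11214 - 7650)*(-12384) = 3564*(-12384) = -44136576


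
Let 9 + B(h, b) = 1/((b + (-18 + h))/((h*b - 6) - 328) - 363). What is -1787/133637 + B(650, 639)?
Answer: -181515841800432/20132352176069 ≈ -9.0161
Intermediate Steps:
B(h, b) = -9 + 1/(-363 + (-18 + b + h)/(-334 + b*h)) (B(h, b) = -9 + 1/((b + (-18 + h))/((h*b - 6) - 328) - 363) = -9 + 1/((-18 + b + h)/((b*h - 6) - 328) - 363) = -9 + 1/((-18 + b + h)/((-6 + b*h) - 328) - 363) = -9 + 1/((-18 + b + h)/(-334 + b*h) - 363) = -9 + 1/(-363 + (-18 + b + h)/(-334 + b*h)))
-1787/133637 + B(650, 639) = -1787/133637 + (-1091350 - 9*639 - 9*650 + 3268*639*650)/(121224 + 639 + 650 - 363*639*650) = -1787*1/133637 + (-1091350 - 5751 - 5850 + 1357363800)/(121224 + 639 + 650 - 150772050) = -1787/133637 + 1356260849/(-150649537) = -1787/133637 - 1/150649537*1356260849 = -1787/133637 - 1356260849/150649537 = -181515841800432/20132352176069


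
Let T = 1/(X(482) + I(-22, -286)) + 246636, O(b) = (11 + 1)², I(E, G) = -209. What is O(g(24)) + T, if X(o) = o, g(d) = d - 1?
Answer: 67370941/273 ≈ 2.4678e+5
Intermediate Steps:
g(d) = -1 + d
O(b) = 144 (O(b) = 12² = 144)
T = 67331629/273 (T = 1/(482 - 209) + 246636 = 1/273 + 246636 = 67331629/273 ≈ 2.4664e+5)
O(g(24)) + T = 144 + 67331629/273 = 67370941/273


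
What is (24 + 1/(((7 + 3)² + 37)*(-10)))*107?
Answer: 3518053/1370 ≈ 2567.9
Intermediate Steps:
(24 + 1/(((7 + 3)² + 37)*(-10)))*107 = (24 - ⅒/(10² + 37))*107 = (24 - ⅒/(100 + 37))*107 = (24 - ⅒/137)*107 = (24 + (1/137)*(-⅒))*107 = (24 - 1/1370)*107 = (32879/1370)*107 = 3518053/1370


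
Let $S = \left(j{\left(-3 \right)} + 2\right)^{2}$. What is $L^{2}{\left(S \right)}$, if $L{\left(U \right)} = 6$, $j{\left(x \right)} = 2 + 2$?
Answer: $36$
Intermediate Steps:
$j{\left(x \right)} = 4$
$S = 36$ ($S = \left(4 + 2\right)^{2} = 6^{2} = 36$)
$L^{2}{\left(S \right)} = 6^{2} = 36$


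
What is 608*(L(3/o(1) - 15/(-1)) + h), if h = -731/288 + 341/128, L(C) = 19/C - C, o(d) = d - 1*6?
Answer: -157529/20 ≈ -7876.5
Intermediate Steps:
o(d) = -6 + d (o(d) = d - 6 = -6 + d)
L(C) = -C + 19/C
h = 145/1152 (h = -731*1/288 + 341*(1/128) = -731/288 + 341/128 = 145/1152 ≈ 0.12587)
608*(L(3/o(1) - 15/(-1)) + h) = 608*((-(3/(-6 + 1) - 15/(-1)) + 19/(3/(-6 + 1) - 15/(-1))) + 145/1152) = 608*((-(3/(-5) - 15*(-1)) + 19/(3/(-5) - 15*(-1))) + 145/1152) = 608*((-(3*(-⅕) + 15) + 19/(3*(-⅕) + 15)) + 145/1152) = 608*((-(-⅗ + 15) + 19/(-⅗ + 15)) + 145/1152) = 608*((-1*72/5 + 19/(72/5)) + 145/1152) = 608*((-72/5 + 19*(5/72)) + 145/1152) = 608*((-72/5 + 95/72) + 145/1152) = 608*(-4709/360 + 145/1152) = 608*(-8291/640) = -157529/20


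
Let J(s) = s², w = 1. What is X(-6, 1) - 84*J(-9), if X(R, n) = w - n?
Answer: -6804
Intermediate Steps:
X(R, n) = 1 - n
X(-6, 1) - 84*J(-9) = (1 - 1*1) - 84*(-9)² = (1 - 1) - 84*81 = 0 - 6804 = -6804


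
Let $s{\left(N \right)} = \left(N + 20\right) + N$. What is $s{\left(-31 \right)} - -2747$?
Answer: $2705$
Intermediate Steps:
$s{\left(N \right)} = 20 + 2 N$ ($s{\left(N \right)} = \left(20 + N\right) + N = 20 + 2 N$)
$s{\left(-31 \right)} - -2747 = \left(20 + 2 \left(-31\right)\right) - -2747 = \left(20 - 62\right) + 2747 = -42 + 2747 = 2705$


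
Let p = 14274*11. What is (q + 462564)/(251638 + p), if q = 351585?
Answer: 814149/408652 ≈ 1.9923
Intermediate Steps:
p = 157014
(q + 462564)/(251638 + p) = (351585 + 462564)/(251638 + 157014) = 814149/408652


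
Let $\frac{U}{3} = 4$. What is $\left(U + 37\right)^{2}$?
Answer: $2401$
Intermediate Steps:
$U = 12$ ($U = 3 \cdot 4 = 12$)
$\left(U + 37\right)^{2} = \left(12 + 37\right)^{2} = 49^{2} = 2401$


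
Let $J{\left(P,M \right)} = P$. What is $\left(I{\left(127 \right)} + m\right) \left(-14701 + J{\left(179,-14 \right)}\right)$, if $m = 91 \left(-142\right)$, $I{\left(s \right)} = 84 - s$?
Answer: $188277730$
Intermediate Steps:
$m = -12922$
$\left(I{\left(127 \right)} + m\right) \left(-14701 + J{\left(179,-14 \right)}\right) = \left(\left(84 - 127\right) - 12922\right) \left(-14701 + 179\right) = \left(\left(84 - 127\right) - 12922\right) \left(-14522\right) = \left(-43 - 12922\right) \left(-14522\right) = \left(-12965\right) \left(-14522\right) = 188277730$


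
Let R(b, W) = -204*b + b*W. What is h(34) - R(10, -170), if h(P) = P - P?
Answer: 3740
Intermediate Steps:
h(P) = 0
R(b, W) = -204*b + W*b
h(34) - R(10, -170) = 0 - 10*(-204 - 170) = 0 - 10*(-374) = 0 - 1*(-3740) = 0 + 3740 = 3740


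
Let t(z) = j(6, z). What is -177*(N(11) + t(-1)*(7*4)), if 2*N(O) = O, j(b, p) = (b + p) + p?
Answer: -41595/2 ≈ -20798.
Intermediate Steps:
j(b, p) = b + 2*p
N(O) = O/2
t(z) = 6 + 2*z
-177*(N(11) + t(-1)*(7*4)) = -177*((1/2)*11 + (6 + 2*(-1))*(7*4)) = -177*(11/2 + (6 - 2)*28) = -177*(11/2 + 4*28) = -177*(11/2 + 112) = -177*235/2 = -41595/2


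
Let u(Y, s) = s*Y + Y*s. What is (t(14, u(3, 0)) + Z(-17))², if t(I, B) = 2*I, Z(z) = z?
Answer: 121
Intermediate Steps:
u(Y, s) = 2*Y*s (u(Y, s) = Y*s + Y*s = 2*Y*s)
(t(14, u(3, 0)) + Z(-17))² = (2*14 - 17)² = (28 - 17)² = 11² = 121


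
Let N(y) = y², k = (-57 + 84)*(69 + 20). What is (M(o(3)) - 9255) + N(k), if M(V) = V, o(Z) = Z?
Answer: 5765157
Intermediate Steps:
k = 2403 (k = 27*89 = 2403)
(M(o(3)) - 9255) + N(k) = (3 - 9255) + 2403² = -9252 + 5774409 = 5765157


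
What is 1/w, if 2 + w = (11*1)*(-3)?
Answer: -1/35 ≈ -0.028571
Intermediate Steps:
w = -35 (w = -2 + (11*1)*(-3) = -2 + 11*(-3) = -2 - 33 = -35)
1/w = 1/(-35) = -1/35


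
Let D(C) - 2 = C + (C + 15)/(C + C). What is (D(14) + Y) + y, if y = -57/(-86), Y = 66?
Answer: 100773/1204 ≈ 83.698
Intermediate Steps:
D(C) = 2 + C + (15 + C)/(2*C) (D(C) = 2 + (C + (C + 15)/(C + C)) = 2 + (C + (15 + C)/((2*C))) = 2 + (C + (15 + C)*(1/(2*C))) = 2 + (C + (15 + C)/(2*C)) = 2 + C + (15 + C)/(2*C))
y = 57/86 (y = -57*(-1/86) = 57/86 ≈ 0.66279)
(D(14) + Y) + y = ((5/2 + 14 + (15/2)/14) + 66) + 57/86 = ((5/2 + 14 + (15/2)*(1/14)) + 66) + 57/86 = ((5/2 + 14 + 15/28) + 66) + 57/86 = (477/28 + 66) + 57/86 = 2325/28 + 57/86 = 100773/1204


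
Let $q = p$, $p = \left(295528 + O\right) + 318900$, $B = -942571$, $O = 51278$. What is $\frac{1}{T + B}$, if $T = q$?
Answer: $- \frac{1}{276865} \approx -3.6119 \cdot 10^{-6}$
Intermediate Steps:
$p = 665706$ ($p = \left(295528 + 51278\right) + 318900 = 346806 + 318900 = 665706$)
$q = 665706$
$T = 665706$
$\frac{1}{T + B} = \frac{1}{665706 - 942571} = \frac{1}{-276865} = - \frac{1}{276865}$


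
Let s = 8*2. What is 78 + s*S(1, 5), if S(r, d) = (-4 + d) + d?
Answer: 174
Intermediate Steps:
s = 16
S(r, d) = -4 + 2*d
78 + s*S(1, 5) = 78 + 16*(-4 + 2*5) = 78 + 16*(-4 + 10) = 78 + 16*6 = 78 + 96 = 174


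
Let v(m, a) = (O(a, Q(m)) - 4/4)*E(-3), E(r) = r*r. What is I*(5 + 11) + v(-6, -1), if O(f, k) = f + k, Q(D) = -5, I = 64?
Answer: 961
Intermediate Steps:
E(r) = r**2
v(m, a) = -54 + 9*a (v(m, a) = ((a - 5) - 4/4)*(-3)**2 = ((-5 + a) - 4*1/4)*9 = ((-5 + a) - 1)*9 = (-6 + a)*9 = -54 + 9*a)
I*(5 + 11) + v(-6, -1) = 64*(5 + 11) + (-54 + 9*(-1)) = 64*16 + (-54 - 9) = 1024 - 63 = 961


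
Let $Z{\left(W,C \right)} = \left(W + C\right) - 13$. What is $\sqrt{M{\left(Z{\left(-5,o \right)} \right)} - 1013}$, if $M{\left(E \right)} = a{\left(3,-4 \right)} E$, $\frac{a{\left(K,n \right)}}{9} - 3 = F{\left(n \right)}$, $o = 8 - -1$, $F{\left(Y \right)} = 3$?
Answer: $i \sqrt{1499} \approx 38.717 i$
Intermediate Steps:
$o = 9$ ($o = 8 + 1 = 9$)
$a{\left(K,n \right)} = 54$ ($a{\left(K,n \right)} = 27 + 9 \cdot 3 = 27 + 27 = 54$)
$Z{\left(W,C \right)} = -13 + C + W$ ($Z{\left(W,C \right)} = \left(C + W\right) - 13 = -13 + C + W$)
$M{\left(E \right)} = 54 E$
$\sqrt{M{\left(Z{\left(-5,o \right)} \right)} - 1013} = \sqrt{54 \left(-13 + 9 - 5\right) - 1013} = \sqrt{54 \left(-9\right) - 1013} = \sqrt{-486 - 1013} = \sqrt{-1499} = i \sqrt{1499}$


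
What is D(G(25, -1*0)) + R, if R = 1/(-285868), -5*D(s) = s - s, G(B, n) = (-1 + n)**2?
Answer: -1/285868 ≈ -3.4981e-6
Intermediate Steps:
D(s) = 0 (D(s) = -(s - s)/5 = -1/5*0 = 0)
R = -1/285868 ≈ -3.4981e-6
D(G(25, -1*0)) + R = 0 - 1/285868 = -1/285868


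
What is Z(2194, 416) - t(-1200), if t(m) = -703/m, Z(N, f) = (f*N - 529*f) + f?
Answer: 831666497/1200 ≈ 6.9306e+5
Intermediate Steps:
Z(N, f) = -528*f + N*f (Z(N, f) = (N*f - 529*f) + f = (-529*f + N*f) + f = -528*f + N*f)
Z(2194, 416) - t(-1200) = 416*(-528 + 2194) - (-703)/(-1200) = 416*1666 - (-703)*(-1)/1200 = 693056 - 1*703/1200 = 693056 - 703/1200 = 831666497/1200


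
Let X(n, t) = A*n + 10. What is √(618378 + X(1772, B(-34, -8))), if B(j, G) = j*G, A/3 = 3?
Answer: 4*√39646 ≈ 796.45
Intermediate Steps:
A = 9 (A = 3*3 = 9)
B(j, G) = G*j
X(n, t) = 10 + 9*n (X(n, t) = 9*n + 10 = 10 + 9*n)
√(618378 + X(1772, B(-34, -8))) = √(618378 + (10 + 9*1772)) = √(618378 + (10 + 15948)) = √(618378 + 15958) = √634336 = 4*√39646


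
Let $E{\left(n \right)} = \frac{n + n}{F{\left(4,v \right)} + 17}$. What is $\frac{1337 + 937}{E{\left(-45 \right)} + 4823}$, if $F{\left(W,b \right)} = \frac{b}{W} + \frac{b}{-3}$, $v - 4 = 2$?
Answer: $\frac{25014}{52993} \approx 0.47202$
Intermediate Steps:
$v = 6$ ($v = 4 + 2 = 6$)
$F{\left(W,b \right)} = - \frac{b}{3} + \frac{b}{W}$ ($F{\left(W,b \right)} = \frac{b}{W} + b \left(- \frac{1}{3}\right) = \frac{b}{W} - \frac{b}{3} = - \frac{b}{3} + \frac{b}{W}$)
$E{\left(n \right)} = \frac{4 n}{33}$ ($E{\left(n \right)} = \frac{n + n}{\left(\left(- \frac{1}{3}\right) 6 + \frac{6}{4}\right) + 17} = \frac{2 n}{\left(-2 + 6 \cdot \frac{1}{4}\right) + 17} = \frac{2 n}{\left(-2 + \frac{3}{2}\right) + 17} = \frac{2 n}{- \frac{1}{2} + 17} = \frac{2 n}{\frac{33}{2}} = 2 n \frac{2}{33} = \frac{4 n}{33}$)
$\frac{1337 + 937}{E{\left(-45 \right)} + 4823} = \frac{1337 + 937}{\frac{4}{33} \left(-45\right) + 4823} = \frac{2274}{- \frac{60}{11} + 4823} = \frac{2274}{\frac{52993}{11}} = 2274 \cdot \frac{11}{52993} = \frac{25014}{52993}$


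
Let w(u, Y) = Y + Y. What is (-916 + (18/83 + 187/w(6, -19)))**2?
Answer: 8432641017801/9947716 ≈ 8.4770e+5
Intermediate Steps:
w(u, Y) = 2*Y
(-916 + (18/83 + 187/w(6, -19)))**2 = (-916 + (18/83 + 187/((2*(-19)))))**2 = (-916 + (18*(1/83) + 187/(-38)))**2 = (-916 + (18/83 + 187*(-1/38)))**2 = (-916 + (18/83 - 187/38))**2 = (-916 - 14837/3154)**2 = (-2903901/3154)**2 = 8432641017801/9947716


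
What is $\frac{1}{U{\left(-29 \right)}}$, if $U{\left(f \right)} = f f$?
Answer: $\frac{1}{841} \approx 0.0011891$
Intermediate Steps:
$U{\left(f \right)} = f^{2}$
$\frac{1}{U{\left(-29 \right)}} = \frac{1}{\left(-29\right)^{2}} = \frac{1}{841}$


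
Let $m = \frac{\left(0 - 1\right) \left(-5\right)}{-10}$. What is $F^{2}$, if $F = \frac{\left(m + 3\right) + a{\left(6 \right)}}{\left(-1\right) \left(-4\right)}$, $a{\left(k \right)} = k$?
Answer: $\frac{289}{64} \approx 4.5156$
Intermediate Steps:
$m = - \frac{1}{2}$ ($m = \left(-1\right) \left(-5\right) \left(- \frac{1}{10}\right) = 5 \left(- \frac{1}{10}\right) = - \frac{1}{2} \approx -0.5$)
$F = \frac{17}{8}$ ($F = \frac{\left(- \frac{1}{2} + 3\right) + 6}{\left(-1\right) \left(-4\right)} = \frac{\frac{5}{2} + 6}{4} = \frac{17}{2} \cdot \frac{1}{4} = \frac{17}{8} \approx 2.125$)
$F^{2} = \left(\frac{17}{8}\right)^{2} = \frac{289}{64}$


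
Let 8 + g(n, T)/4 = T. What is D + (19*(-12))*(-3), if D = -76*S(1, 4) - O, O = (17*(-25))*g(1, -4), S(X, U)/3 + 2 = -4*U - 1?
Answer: -15384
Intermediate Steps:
S(X, U) = -9 - 12*U (S(X, U) = -6 + 3*(-4*U - 1) = -6 + 3*(-1 - 4*U) = -6 + (-3 - 12*U) = -9 - 12*U)
g(n, T) = -32 + 4*T
O = 20400 (O = (17*(-25))*(-32 + 4*(-4)) = -425*(-32 - 16) = -425*(-48) = 20400)
D = -16068 (D = -76*(-9 - 12*4) - 1*20400 = -76*(-9 - 48) - 20400 = -76*(-57) - 20400 = 4332 - 20400 = -16068)
D + (19*(-12))*(-3) = -16068 + (19*(-12))*(-3) = -16068 - 228*(-3) = -16068 + 684 = -15384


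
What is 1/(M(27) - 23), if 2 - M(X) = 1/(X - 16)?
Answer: -11/232 ≈ -0.047414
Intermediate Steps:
M(X) = 2 - 1/(-16 + X) (M(X) = 2 - 1/(X - 16) = 2 - 1/(-16 + X))
1/(M(27) - 23) = 1/((-33 + 2*27)/(-16 + 27) - 23) = 1/((-33 + 54)/11 - 23) = 1/((1/11)*21 - 23) = 1/(21/11 - 23) = 1/(-232/11) = -11/232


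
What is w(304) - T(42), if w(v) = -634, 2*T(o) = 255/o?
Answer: -17837/28 ≈ -637.04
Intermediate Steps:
T(o) = 255/(2*o) (T(o) = (255/o)/2 = 255/(2*o))
w(304) - T(42) = -634 - 255/(2*42) = -634 - 1*85/28 = -634 - 85/28 = -17837/28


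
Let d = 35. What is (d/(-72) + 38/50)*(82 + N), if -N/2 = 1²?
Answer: 986/45 ≈ 21.911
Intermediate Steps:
N = -2 (N = -2*1² = -2*1 = -2)
(d/(-72) + 38/50)*(82 + N) = (35/(-72) + 38/50)*(82 - 2) = (35*(-1/72) + 38*(1/50))*80 = (-35/72 + 19/25)*80 = (493/1800)*80 = 986/45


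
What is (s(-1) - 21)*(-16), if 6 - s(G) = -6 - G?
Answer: 160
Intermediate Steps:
s(G) = 12 + G (s(G) = 6 - (-6 - G) = 6 + (6 + G) = 12 + G)
(s(-1) - 21)*(-16) = ((12 - 1) - 21)*(-16) = (11 - 21)*(-16) = -10*(-16) = 160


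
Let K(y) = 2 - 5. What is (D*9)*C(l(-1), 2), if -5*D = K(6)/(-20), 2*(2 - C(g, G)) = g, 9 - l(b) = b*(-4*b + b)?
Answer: 27/25 ≈ 1.0800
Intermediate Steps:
K(y) = -3
l(b) = 9 + 3*b² (l(b) = 9 - b*(-4*b + b) = 9 - b*(-3*b) = 9 - (-3)*b² = 9 + 3*b²)
C(g, G) = 2 - g/2
D = -3/100 (D = -(-3)/(5*(-20)) = -(-3)*(-1)/(5*20) = -⅕*3/20 = -3/100 ≈ -0.030000)
(D*9)*C(l(-1), 2) = (-3/100*9)*(2 - (9 + 3*(-1)²)/2) = -27*(2 - (9 + 3*1)/2)/100 = -27*(2 - (9 + 3)/2)/100 = -27*(2 - ½*12)/100 = -27*(2 - 6)/100 = -27/100*(-4) = 27/25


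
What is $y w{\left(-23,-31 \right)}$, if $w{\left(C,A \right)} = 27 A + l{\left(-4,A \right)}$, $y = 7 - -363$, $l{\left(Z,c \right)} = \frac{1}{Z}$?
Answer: $- \frac{619565}{2} \approx -3.0978 \cdot 10^{5}$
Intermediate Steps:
$y = 370$ ($y = 7 + 363 = 370$)
$w{\left(C,A \right)} = - \frac{1}{4} + 27 A$ ($w{\left(C,A \right)} = 27 A + \frac{1}{-4} = 27 A - \frac{1}{4} = - \frac{1}{4} + 27 A$)
$y w{\left(-23,-31 \right)} = 370 \left(- \frac{1}{4} + 27 \left(-31\right)\right) = 370 \left(- \frac{1}{4} - 837\right) = 370 \left(- \frac{3349}{4}\right) = - \frac{619565}{2}$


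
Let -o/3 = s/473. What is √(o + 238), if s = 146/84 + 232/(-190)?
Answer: √94188208475130/629090 ≈ 15.427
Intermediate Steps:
s = 2063/3990 (s = 146*(1/84) + 232*(-1/190) = 73/42 - 116/95 = 2063/3990 ≈ 0.51704)
o = -2063/629090 (o = -2063/(1330*473) = -3*2063/1887270 = -2063/629090 ≈ -0.0032793)
√(o + 238) = √(-2063/629090 + 238) = √(149721357/629090) = √94188208475130/629090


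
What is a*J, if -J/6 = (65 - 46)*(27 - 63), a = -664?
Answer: -2725056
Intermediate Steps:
J = 4104 (J = -6*(65 - 46)*(27 - 63) = -114*(-36) = -6*(-684) = 4104)
a*J = -664*4104 = -2725056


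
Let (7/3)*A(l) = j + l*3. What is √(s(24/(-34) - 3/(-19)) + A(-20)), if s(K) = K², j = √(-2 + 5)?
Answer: √(-129919419 + 2190909*√3)/2261 ≈ 4.9671*I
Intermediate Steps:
j = √3 ≈ 1.7320
A(l) = 3*√3/7 + 9*l/7 (A(l) = 3*(√3 + l*3)/7 = 3*(√3 + 3*l)/7 = 3*√3/7 + 9*l/7)
√(s(24/(-34) - 3/(-19)) + A(-20)) = √((24/(-34) - 3/(-19))² + (3*√3/7 + (9/7)*(-20))) = √((24*(-1/34) - 3*(-1/19))² + (3*√3/7 - 180/7)) = √((-12/17 + 3/19)² + (-180/7 + 3*√3/7)) = √((-177/323)² + (-180/7 + 3*√3/7)) = √(31329/104329 + (-180/7 + 3*√3/7)) = √(-18559917/730303 + 3*√3/7)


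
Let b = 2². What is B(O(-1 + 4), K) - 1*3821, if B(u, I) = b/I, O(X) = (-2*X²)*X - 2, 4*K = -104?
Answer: -49675/13 ≈ -3821.2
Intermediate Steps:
K = -26 (K = (¼)*(-104) = -26)
b = 4
O(X) = -2 - 2*X³ (O(X) = -2*X³ - 2 = -2 - 2*X³)
B(u, I) = 4/I
B(O(-1 + 4), K) - 1*3821 = 4/(-26) - 1*3821 = 4*(-1/26) - 3821 = -2/13 - 3821 = -49675/13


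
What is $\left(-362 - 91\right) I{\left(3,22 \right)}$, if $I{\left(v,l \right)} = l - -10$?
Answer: $-14496$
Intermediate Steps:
$I{\left(v,l \right)} = 10 + l$ ($I{\left(v,l \right)} = l + 10 = 10 + l$)
$\left(-362 - 91\right) I{\left(3,22 \right)} = \left(-362 - 91\right) \left(10 + 22\right) = \left(-453\right) 32 = -14496$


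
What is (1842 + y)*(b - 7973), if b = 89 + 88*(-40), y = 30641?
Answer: -370436132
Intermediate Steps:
b = -3431 (b = 89 - 3520 = -3431)
(1842 + y)*(b - 7973) = (1842 + 30641)*(-3431 - 7973) = 32483*(-11404) = -370436132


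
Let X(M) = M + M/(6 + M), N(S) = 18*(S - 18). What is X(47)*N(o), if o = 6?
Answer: -548208/53 ≈ -10344.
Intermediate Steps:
N(S) = -324 + 18*S (N(S) = 18*(-18 + S) = -324 + 18*S)
X(47)*N(o) = (47*(7 + 47)/(6 + 47))*(-324 + 18*6) = (47*54/53)*(-324 + 108) = (47*(1/53)*54)*(-216) = (2538/53)*(-216) = -548208/53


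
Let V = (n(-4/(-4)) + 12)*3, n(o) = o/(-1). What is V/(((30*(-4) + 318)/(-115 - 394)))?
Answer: -509/6 ≈ -84.833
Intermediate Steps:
n(o) = -o (n(o) = o*(-1) = -o)
V = 33 (V = (-(-4)/(-4) + 12)*3 = (-(-4)*(-1)/4 + 12)*3 = (-1*1 + 12)*3 = (-1 + 12)*3 = 11*3 = 33)
V/(((30*(-4) + 318)/(-115 - 394))) = 33/(((30*(-4) + 318)/(-115 - 394))) = 33/(((-120 + 318)/(-509))) = 33/((198*(-1/509))) = 33/(-198/509) = 33*(-509/198) = -509/6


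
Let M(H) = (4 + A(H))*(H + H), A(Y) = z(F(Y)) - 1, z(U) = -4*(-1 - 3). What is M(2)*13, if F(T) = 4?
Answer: 988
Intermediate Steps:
z(U) = 16 (z(U) = -4*(-4) = 16)
A(Y) = 15 (A(Y) = 16 - 1 = 15)
M(H) = 38*H (M(H) = (4 + 15)*(H + H) = 19*(2*H) = 38*H)
M(2)*13 = (38*2)*13 = 76*13 = 988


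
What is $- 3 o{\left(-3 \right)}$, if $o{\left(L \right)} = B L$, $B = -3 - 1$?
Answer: $-36$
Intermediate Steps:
$B = -4$ ($B = -3 - 1 = -4$)
$o{\left(L \right)} = - 4 L$
$- 3 o{\left(-3 \right)} = - 3 \left(\left(-4\right) \left(-3\right)\right) = \left(-3\right) 12 = -36$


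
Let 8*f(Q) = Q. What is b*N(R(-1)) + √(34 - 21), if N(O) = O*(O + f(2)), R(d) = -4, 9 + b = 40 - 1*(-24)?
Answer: 825 + √13 ≈ 828.61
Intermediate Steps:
f(Q) = Q/8
b = 55 (b = -9 + (40 - 1*(-24)) = -9 + (40 + 24) = -9 + 64 = 55)
N(O) = O*(¼ + O) (N(O) = O*(O + (⅛)*2) = O*(O + ¼) = O*(¼ + O))
b*N(R(-1)) + √(34 - 21) = 55*(-4*(¼ - 4)) + √(34 - 21) = 55*(-4*(-15/4)) + √13 = 55*15 + √13 = 825 + √13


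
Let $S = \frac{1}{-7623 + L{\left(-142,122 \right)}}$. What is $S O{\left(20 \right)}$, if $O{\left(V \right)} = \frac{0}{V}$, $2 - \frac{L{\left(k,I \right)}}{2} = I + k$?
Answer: $0$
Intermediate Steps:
$L{\left(k,I \right)} = 4 - 2 I - 2 k$ ($L{\left(k,I \right)} = 4 - 2 \left(I + k\right) = 4 - \left(2 I + 2 k\right) = 4 - 2 I - 2 k$)
$S = - \frac{1}{7579}$ ($S = \frac{1}{-7623 - -44} = \frac{1}{-7623 + \left(4 - 244 + 284\right)} = \frac{1}{-7623 + 44} = \frac{1}{-7579} = - \frac{1}{7579} \approx -0.00013194$)
$O{\left(V \right)} = 0$
$S O{\left(20 \right)} = \left(- \frac{1}{7579}\right) 0 = 0$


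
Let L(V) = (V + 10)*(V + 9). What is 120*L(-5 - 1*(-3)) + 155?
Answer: 6875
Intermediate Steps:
L(V) = (9 + V)*(10 + V) (L(V) = (10 + V)*(9 + V) = (9 + V)*(10 + V))
120*L(-5 - 1*(-3)) + 155 = 120*(90 + (-5 - 1*(-3))² + 19*(-5 - 1*(-3))) + 155 = 120*(90 + (-5 + 3)² + 19*(-5 + 3)) + 155 = 120*(90 + (-2)² + 19*(-2)) + 155 = 120*(90 + 4 - 38) + 155 = 120*56 + 155 = 6720 + 155 = 6875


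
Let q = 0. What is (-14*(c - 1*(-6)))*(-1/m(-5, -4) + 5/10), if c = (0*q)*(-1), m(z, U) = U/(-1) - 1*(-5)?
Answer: -98/3 ≈ -32.667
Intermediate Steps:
m(z, U) = 5 - U (m(z, U) = U*(-1) + 5 = -U + 5 = 5 - U)
c = 0 (c = (0*0)*(-1) = 0*(-1) = 0)
(-14*(c - 1*(-6)))*(-1/m(-5, -4) + 5/10) = (-14*(0 - 1*(-6)))*(-1/(5 - 1*(-4)) + 5/10) = (-14*(0 + 6))*(-1/(5 + 4) + 5*(1/10)) = (-14*6)*(-1/9 + 1/2) = -84*(-1*1/9 + 1/2) = -84*(-1/9 + 1/2) = -84*7/18 = -98/3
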